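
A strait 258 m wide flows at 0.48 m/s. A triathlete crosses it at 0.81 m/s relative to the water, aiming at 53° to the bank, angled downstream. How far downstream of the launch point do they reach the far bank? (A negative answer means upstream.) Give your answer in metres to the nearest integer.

386 m

Perpendicular speed = 0.647 m/s; crossing time = 258 / 0.647 = 398.828 s.
Net downstream speed = 0.967 m/s.
Drift = 0.967 × 398.828 = 385.855 m (downstream).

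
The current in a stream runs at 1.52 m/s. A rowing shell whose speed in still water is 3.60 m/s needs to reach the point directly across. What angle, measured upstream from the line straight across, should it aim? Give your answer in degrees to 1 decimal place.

To cancel the current, the upstream component of the rowing shell's velocity must equal the flow: 3.60 sin θ = 1.52.
sin θ = 1.52 / 3.60 = 0.4222.
θ = arcsin(0.4222) = 24.975°.

25.0°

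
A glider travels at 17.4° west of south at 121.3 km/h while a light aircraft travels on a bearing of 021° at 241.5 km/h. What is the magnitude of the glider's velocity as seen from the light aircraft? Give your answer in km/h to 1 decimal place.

362.6 km/h

Taking east as x and north as y: glider velocity = (-36.274, -115.749) km/h; light aircraft velocity = (86.546, 225.460) km/h.
Velocity of glider relative to light aircraft = (-36.274, -115.749) − (86.546, 225.460) = (-122.820, -341.209) km/h.
Magnitude = |(-122.820, -341.209)| = 362.641 km/h.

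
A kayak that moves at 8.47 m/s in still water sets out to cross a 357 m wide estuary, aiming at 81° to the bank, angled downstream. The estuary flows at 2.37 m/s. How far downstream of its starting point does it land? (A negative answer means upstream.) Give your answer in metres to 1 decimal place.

157.7 m

Perpendicular speed = 8.366 m/s; crossing time = 357 / 8.366 = 42.674 s.
Net downstream speed = 3.695 m/s.
Drift = 3.695 × 42.674 = 157.681 m (downstream).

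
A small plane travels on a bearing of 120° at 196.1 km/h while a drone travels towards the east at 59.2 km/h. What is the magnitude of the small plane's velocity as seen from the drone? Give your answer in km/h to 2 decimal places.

147.83 km/h

Taking east as x and north as y: small plane velocity = (169.828, -98.050) km/h; drone velocity = (59.200, 0.000) km/h.
Velocity of small plane relative to drone = (169.828, -98.050) − (59.200, 0.000) = (110.628, -98.050) km/h.
Magnitude = |(110.628, -98.050)| = 147.825 km/h.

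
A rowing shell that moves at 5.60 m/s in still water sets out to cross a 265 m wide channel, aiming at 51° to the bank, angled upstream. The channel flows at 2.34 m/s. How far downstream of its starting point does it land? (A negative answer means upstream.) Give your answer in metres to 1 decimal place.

Perpendicular speed = 4.352 m/s; crossing time = 265 / 4.352 = 60.891 s.
Net downstream speed = -1.184 m/s.
Drift = -1.184 × 60.891 = -72.107 m (upstream).

-72.1 m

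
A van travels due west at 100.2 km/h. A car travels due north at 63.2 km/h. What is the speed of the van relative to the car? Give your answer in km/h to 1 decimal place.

118.5 km/h

Taking east as x and north as y: van velocity = (-100.200, 0.000) km/h; car velocity = (0.000, 63.200) km/h.
Velocity of van relative to car = (-100.200, 0.000) − (0.000, 63.200) = (-100.200, -63.200) km/h.
Magnitude = |(-100.200, -63.200)| = 118.466 km/h.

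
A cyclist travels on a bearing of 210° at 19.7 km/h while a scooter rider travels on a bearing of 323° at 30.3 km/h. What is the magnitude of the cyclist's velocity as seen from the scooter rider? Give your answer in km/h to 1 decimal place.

42.1 km/h

Taking east as x and north as y: cyclist velocity = (-9.850, -17.061) km/h; scooter rider velocity = (-18.235, 24.199) km/h.
Velocity of cyclist relative to scooter rider = (-9.850, -17.061) − (-18.235, 24.199) = (8.385, -41.259) km/h.
Magnitude = |(8.385, -41.259)| = 42.103 km/h.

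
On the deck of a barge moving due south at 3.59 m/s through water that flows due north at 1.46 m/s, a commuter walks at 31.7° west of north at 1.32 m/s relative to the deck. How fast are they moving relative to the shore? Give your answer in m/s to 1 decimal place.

1.2 m/s

In east/north components (m/s): commuter relative to barge = (-0.694, 1.123); barge relative to water = (0.000, -3.590); water relative to ground = (0.000, 1.460).
Sum = (-0.694, -1.007) m/s.
Speed = |(-0.694, -1.007)| = 1.223 m/s.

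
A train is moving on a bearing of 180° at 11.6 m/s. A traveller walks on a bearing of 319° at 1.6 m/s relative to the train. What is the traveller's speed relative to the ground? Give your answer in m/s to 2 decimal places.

10.45 m/s

Taking east as x and north as y: train velocity = (0.000, -11.600) m/s; traveller velocity relative to train = (-1.050, 1.208) m/s.
Velocity relative to ground = (0.000, -11.600) + (-1.050, 1.208) = (-1.050, -10.392) m/s.
Speed = |(-1.050, -10.392)| = 10.445 m/s.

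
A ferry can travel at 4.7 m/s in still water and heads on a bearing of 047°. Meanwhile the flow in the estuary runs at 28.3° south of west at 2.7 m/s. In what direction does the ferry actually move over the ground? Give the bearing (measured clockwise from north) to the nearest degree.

Taking east as x and north as y: velocity relative to the water = (3.437, 3.205) m/s; the water relative to ground = (-2.377, -1.280) m/s.
Velocity relative to ground = (3.437, 3.205) + (-2.377, -1.280) = (1.060, 1.925) m/s.
Bearing = atan2(1.06, 1.93) = 28.84° clockwise from north.

029°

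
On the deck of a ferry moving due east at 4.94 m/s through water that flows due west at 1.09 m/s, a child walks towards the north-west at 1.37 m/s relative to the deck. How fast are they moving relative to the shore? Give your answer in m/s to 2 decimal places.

3.04 m/s

In east/north components (m/s): child relative to ferry = (-0.969, 0.969); ferry relative to water = (4.940, 0.000); water relative to ground = (-1.090, 0.000).
Sum = (2.881, 0.969) m/s.
Speed = |(2.881, 0.969)| = 3.040 m/s.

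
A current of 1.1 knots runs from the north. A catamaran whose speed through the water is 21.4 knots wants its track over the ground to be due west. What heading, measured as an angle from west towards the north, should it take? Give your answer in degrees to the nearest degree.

3°

The current pushes perpendicular to the desired track; the heading must have a component into the current equal to 1.1 knots: 21.4 sin θ = 1.1.
sin θ = 0.0514, so θ = 2.946°.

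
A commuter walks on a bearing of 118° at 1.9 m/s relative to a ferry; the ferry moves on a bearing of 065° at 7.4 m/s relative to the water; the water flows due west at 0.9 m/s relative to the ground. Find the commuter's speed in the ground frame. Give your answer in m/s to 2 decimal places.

7.81 m/s

In east/north components (m/s): commuter relative to ferry = (1.678, -0.892); ferry relative to water = (6.707, 3.127); water relative to ground = (-0.900, 0.000).
Sum = (7.484, 2.235) m/s.
Speed = |(7.484, 2.235)| = 7.811 m/s.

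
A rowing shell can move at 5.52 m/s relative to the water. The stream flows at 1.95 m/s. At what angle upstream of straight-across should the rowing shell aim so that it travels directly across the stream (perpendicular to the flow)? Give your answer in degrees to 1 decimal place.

20.7°

To cancel the current, the upstream component of the rowing shell's velocity must equal the flow: 5.52 sin θ = 1.95.
sin θ = 1.95 / 5.52 = 0.3533.
θ = arcsin(0.3533) = 20.687°.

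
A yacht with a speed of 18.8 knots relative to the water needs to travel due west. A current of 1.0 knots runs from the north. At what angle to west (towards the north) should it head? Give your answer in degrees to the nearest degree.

3°

The current pushes perpendicular to the desired track; the heading must have a component into the current equal to 1.0 knots: 18.8 sin θ = 1.0.
sin θ = 0.0532, so θ = 3.049°.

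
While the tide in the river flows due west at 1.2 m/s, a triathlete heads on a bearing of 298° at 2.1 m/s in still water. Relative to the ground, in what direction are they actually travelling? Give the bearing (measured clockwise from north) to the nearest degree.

288°

Taking east as x and north as y: velocity relative to the water = (-1.854, 0.986) m/s; the water relative to ground = (-1.200, 0.000) m/s.
Velocity relative to ground = (-1.854, 0.986) + (-1.200, 0.000) = (-3.054, 0.986) m/s.
Bearing = atan2(-3.05, 0.99) = 287.89° clockwise from north.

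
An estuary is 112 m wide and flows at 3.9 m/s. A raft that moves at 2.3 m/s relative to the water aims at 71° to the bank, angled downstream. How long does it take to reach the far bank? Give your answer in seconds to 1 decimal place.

51.5 s

The component of the raft's velocity perpendicular to the bank is 2.3 × sin 71° = 2.175 m/s.
Only the cross-stream component determines the crossing time; the current contributes nothing perpendicular to the bank.
Time = 112 / 2.175 = 51.502 s.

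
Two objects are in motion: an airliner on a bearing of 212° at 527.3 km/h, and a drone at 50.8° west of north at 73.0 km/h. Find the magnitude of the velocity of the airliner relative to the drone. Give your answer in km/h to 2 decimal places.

Taking east as x and north as y: airliner velocity = (-279.426, -447.176) km/h; drone velocity = (-56.571, 46.138) km/h.
Velocity of airliner relative to drone = (-279.426, -447.176) − (-56.571, 46.138) = (-222.855, -493.314) km/h.
Magnitude = |(-222.855, -493.314)| = 541.316 km/h.

541.32 km/h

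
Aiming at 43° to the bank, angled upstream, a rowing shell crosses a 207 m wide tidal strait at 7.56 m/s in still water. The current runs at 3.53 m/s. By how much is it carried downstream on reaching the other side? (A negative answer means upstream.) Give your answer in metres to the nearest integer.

-80 m

Perpendicular speed = 5.156 m/s; crossing time = 207 / 5.156 = 40.148 s.
Net downstream speed = -1.999 m/s.
Drift = -1.999 × 40.148 = -80.257 m (upstream).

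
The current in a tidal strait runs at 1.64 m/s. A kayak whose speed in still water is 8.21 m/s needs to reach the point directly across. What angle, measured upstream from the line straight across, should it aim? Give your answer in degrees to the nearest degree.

12°

To cancel the current, the upstream component of the kayak's velocity must equal the flow: 8.21 sin θ = 1.64.
sin θ = 1.64 / 8.21 = 0.1998.
θ = arcsin(0.1998) = 11.523°.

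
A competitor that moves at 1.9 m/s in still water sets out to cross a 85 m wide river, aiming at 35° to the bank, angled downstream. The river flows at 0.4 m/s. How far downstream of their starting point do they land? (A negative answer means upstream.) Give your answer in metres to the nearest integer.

153 m

Perpendicular speed = 1.090 m/s; crossing time = 85 / 1.090 = 77.996 s.
Net downstream speed = 1.956 m/s.
Drift = 1.956 × 77.996 = 152.591 m (downstream).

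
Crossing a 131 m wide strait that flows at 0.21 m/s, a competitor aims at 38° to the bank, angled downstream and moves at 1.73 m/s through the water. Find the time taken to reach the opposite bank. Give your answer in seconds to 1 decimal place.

123.0 s

The component of the competitor's velocity perpendicular to the bank is 1.73 × sin 38° = 1.065 m/s.
Only the cross-stream component determines the crossing time; the current contributes nothing perpendicular to the bank.
Time = 131 / 1.065 = 122.994 s.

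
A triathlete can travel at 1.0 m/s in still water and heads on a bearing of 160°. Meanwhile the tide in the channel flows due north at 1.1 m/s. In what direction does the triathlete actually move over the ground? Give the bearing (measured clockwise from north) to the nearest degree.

Taking east as x and north as y: velocity relative to the water = (0.342, -0.940) m/s; the water relative to ground = (0.000, 1.100) m/s.
Velocity relative to ground = (0.342, -0.940) + (0.000, 1.100) = (0.342, 0.160) m/s.
Bearing = atan2(0.34, 0.16) = 64.89° clockwise from north.

065°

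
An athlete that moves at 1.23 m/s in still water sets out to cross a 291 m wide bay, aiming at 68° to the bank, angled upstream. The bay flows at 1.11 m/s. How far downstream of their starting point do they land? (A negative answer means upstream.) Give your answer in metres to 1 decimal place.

Perpendicular speed = 1.140 m/s; crossing time = 291 / 1.140 = 255.166 s.
Net downstream speed = 0.649 m/s.
Drift = 0.649 × 255.166 = 165.662 m (downstream).

165.7 m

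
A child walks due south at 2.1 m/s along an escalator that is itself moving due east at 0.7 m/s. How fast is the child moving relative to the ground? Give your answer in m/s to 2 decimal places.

Taking east as x and north as y: escalator velocity = (0.700, 0.000) m/s; child velocity relative to escalator = (0.000, -2.100) m/s.
Velocity relative to ground = (0.700, 0.000) + (0.000, -2.100) = (0.700, -2.100) m/s.
Speed = |(0.700, -2.100)| = 2.214 m/s.

2.21 m/s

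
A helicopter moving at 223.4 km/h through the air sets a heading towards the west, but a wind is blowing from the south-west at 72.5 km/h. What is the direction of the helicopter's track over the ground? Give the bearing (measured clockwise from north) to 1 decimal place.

Taking east as x and north as y: velocity relative to the air = (-223.400, 0.000) km/h; the air relative to ground = (51.265, 51.265) km/h.
Velocity relative to ground = (-223.400, 0.000) + (51.265, 51.265) = (-172.135, 51.265) km/h.
Bearing = atan2(-172.13, 51.27) = 286.58° clockwise from north.

286.6°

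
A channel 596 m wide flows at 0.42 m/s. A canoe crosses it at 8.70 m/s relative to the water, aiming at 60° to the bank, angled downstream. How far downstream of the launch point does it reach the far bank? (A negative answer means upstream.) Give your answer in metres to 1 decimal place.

377.3 m

Perpendicular speed = 7.534 m/s; crossing time = 596 / 7.534 = 79.104 s.
Net downstream speed = 4.770 m/s.
Drift = 4.770 × 79.104 = 377.324 m (downstream).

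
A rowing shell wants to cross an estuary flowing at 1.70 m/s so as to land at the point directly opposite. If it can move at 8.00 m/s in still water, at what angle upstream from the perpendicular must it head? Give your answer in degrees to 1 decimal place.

12.3°

To cancel the current, the upstream component of the rowing shell's velocity must equal the flow: 8.00 sin θ = 1.70.
sin θ = 1.70 / 8.00 = 0.2125.
θ = arcsin(0.2125) = 12.269°.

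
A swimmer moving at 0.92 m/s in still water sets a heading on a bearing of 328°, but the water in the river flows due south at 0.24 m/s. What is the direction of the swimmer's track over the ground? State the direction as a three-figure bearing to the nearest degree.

318°

Taking east as x and north as y: velocity relative to the water = (-0.488, 0.780) m/s; the water relative to ground = (0.000, -0.240) m/s.
Velocity relative to ground = (-0.488, 0.780) + (0.000, -0.240) = (-0.488, 0.540) m/s.
Bearing = atan2(-0.49, 0.54) = 317.93° clockwise from north.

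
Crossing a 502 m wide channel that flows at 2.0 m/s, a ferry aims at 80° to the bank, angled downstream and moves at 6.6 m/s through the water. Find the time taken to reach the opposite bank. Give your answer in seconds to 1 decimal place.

The component of the ferry's velocity perpendicular to the bank is 6.6 × sin 80° = 6.500 m/s.
The current is parallel to the bank, so it does not affect the crossing time.
Time = 502 / 6.500 = 77.234 s.

77.2 s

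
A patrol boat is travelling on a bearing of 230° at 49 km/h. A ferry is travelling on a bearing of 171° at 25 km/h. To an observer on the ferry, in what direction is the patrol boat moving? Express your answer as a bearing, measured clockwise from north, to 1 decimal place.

260.7°

Taking east as x and north as y: patrol boat velocity = (-37.536, -31.497) km/h; ferry velocity = (3.911, -24.692) km/h.
Velocity of patrol boat relative to ferry = (-37.536, -31.497) − (3.911, -24.692) = (-41.447, -6.804) km/h.
Bearing = atan2(-41.45, -6.80) = 260.68° clockwise from north.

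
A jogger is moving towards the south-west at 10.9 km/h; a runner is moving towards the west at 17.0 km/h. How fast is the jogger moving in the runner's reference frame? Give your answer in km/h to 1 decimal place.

12.1 km/h

Taking east as x and north as y: jogger velocity = (-7.707, -7.707) km/h; runner velocity = (-17.000, 0.000) km/h.
Velocity of jogger relative to runner = (-7.707, -7.707) − (-17.000, 0.000) = (9.293, -7.707) km/h.
Magnitude = |(9.293, -7.707)| = 12.073 km/h.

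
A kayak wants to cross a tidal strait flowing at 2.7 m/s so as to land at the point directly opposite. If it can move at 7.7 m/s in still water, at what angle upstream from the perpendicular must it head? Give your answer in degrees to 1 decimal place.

To cancel the current, the upstream component of the kayak's velocity must equal the flow: 7.7 sin θ = 2.7.
sin θ = 2.7 / 7.7 = 0.3506.
θ = arcsin(0.3506) = 20.527°.

20.5°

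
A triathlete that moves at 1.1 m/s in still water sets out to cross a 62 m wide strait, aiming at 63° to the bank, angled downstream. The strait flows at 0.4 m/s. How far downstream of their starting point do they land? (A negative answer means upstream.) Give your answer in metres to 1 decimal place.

56.9 m

Perpendicular speed = 0.980 m/s; crossing time = 62 / 0.980 = 63.258 s.
Net downstream speed = 0.899 m/s.
Drift = 0.899 × 63.258 = 56.894 m (downstream).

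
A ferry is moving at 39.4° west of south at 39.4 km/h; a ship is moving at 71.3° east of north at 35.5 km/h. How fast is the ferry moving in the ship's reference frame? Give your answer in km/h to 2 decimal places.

Taking east as x and north as y: ferry velocity = (-25.008, -30.446) km/h; ship velocity = (33.626, 11.382) km/h.
Velocity of ferry relative to ship = (-25.008, -30.446) − (33.626, 11.382) = (-58.634, -41.827) km/h.
Magnitude = |(-58.634, -41.827)| = 72.024 km/h.

72.02 km/h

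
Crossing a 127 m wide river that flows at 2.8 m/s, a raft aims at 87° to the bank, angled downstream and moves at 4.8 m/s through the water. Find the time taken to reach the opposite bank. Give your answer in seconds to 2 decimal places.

26.49 s

The component of the raft's velocity perpendicular to the bank is 4.8 × sin 87° = 4.793 m/s.
The flow acts along the bank and has no component across it.
Time = 127 / 4.793 = 26.495 s.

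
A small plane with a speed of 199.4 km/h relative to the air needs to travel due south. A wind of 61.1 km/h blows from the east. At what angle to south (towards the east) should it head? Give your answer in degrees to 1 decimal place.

The wind pushes perpendicular to the desired track; the heading must have a component into the wind equal to 61.1 km/h: 199.4 sin θ = 61.1.
sin θ = 0.3064, so θ = 17.844°.

17.8°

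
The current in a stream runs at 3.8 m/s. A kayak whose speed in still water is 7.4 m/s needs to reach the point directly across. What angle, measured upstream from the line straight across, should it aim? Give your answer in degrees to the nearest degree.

31°

To cancel the current, the upstream component of the kayak's velocity must equal the flow: 7.4 sin θ = 3.8.
sin θ = 3.8 / 7.4 = 0.5135.
θ = arcsin(0.5135) = 30.898°.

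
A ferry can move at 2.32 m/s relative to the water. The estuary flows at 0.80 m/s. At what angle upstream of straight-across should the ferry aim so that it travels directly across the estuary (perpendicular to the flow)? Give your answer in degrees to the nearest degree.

20°

To cancel the current, the upstream component of the ferry's velocity must equal the flow: 2.32 sin θ = 0.80.
sin θ = 0.80 / 2.32 = 0.3448.
θ = arcsin(0.3448) = 20.171°.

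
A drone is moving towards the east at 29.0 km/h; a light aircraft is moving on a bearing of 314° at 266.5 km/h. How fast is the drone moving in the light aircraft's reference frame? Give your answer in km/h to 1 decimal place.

Taking east as x and north as y: drone velocity = (29.000, 0.000) km/h; light aircraft velocity = (-191.704, 185.126) km/h.
Velocity of drone relative to light aircraft = (29.000, 0.000) − (-191.704, 185.126) = (220.704, -185.126) km/h.
Magnitude = |(220.704, -185.126)| = 288.066 km/h.

288.1 km/h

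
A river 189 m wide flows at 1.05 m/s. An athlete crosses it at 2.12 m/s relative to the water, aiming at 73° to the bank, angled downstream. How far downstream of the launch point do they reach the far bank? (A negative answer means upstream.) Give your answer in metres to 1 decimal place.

Perpendicular speed = 2.027 m/s; crossing time = 189 / 2.027 = 93.224 s.
Net downstream speed = 1.670 m/s.
Drift = 1.670 × 93.224 = 155.669 m (downstream).

155.7 m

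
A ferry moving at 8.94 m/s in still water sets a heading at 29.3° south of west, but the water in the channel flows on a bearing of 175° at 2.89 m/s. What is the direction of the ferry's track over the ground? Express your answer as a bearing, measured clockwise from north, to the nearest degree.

226°

Taking east as x and north as y: velocity relative to the water = (-7.796, -4.375) m/s; the water relative to ground = (0.252, -2.879) m/s.
Velocity relative to ground = (-7.796, -4.375) + (0.252, -2.879) = (-7.544, -7.254) m/s.
Bearing = atan2(-7.54, -7.25) = 226.12° clockwise from north.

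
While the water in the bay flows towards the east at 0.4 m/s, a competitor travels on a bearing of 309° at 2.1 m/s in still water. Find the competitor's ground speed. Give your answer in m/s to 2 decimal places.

1.81 m/s

Taking east as x and north as y: velocity relative to the water = (-1.632, 1.322) m/s; the water relative to ground = (0.400, 0.000) m/s.
Velocity relative to ground = (-1.632, 1.322) + (0.400, 0.000) = (-1.232, 1.322) m/s.
Speed = |(-1.232, 1.322)| = 1.807 m/s.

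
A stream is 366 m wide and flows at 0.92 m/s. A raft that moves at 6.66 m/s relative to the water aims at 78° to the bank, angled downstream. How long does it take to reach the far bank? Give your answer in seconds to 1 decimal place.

The component of the raft's velocity perpendicular to the bank is 6.66 × sin 78° = 6.514 m/s.
The flow acts along the bank and has no component across it.
Time = 366 / 6.514 = 56.183 s.

56.2 s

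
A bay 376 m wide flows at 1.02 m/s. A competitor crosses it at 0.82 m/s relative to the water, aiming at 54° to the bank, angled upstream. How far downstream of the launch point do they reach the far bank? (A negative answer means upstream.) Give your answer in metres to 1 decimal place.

304.9 m

Perpendicular speed = 0.663 m/s; crossing time = 376 / 0.663 = 566.782 s.
Net downstream speed = 0.538 m/s.
Drift = 0.538 × 566.782 = 304.938 m (downstream).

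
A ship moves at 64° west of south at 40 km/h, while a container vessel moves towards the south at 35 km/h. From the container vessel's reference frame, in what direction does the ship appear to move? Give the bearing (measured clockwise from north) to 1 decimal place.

Taking east as x and north as y: ship velocity = (-35.952, -17.535) km/h; container vessel velocity = (0.000, -35.000) km/h.
Velocity of ship relative to container vessel = (-35.952, -17.535) − (0.000, -35.000) = (-35.952, 17.465) km/h.
Bearing = atan2(-35.95, 17.47) = 295.91° clockwise from north.

295.9°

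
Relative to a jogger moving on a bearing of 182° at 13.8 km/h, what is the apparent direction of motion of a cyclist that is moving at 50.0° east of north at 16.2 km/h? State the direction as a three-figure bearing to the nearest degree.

028°

Taking east as x and north as y: cyclist velocity = (12.410, 10.413) km/h; jogger velocity = (-0.482, -13.792) km/h.
Velocity of cyclist relative to jogger = (12.410, 10.413) − (-0.482, -13.792) = (12.892, 24.205) km/h.
Bearing = atan2(12.89, 24.20) = 28.04° clockwise from north.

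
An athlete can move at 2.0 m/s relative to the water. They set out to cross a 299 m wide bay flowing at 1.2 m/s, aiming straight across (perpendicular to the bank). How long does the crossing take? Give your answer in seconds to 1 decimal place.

The component of the athlete's velocity perpendicular to the bank is 2.0 m/s.
The flow acts along the bank and has no component across it.
Time = 299 / 2.000 = 149.500 s.

149.5 s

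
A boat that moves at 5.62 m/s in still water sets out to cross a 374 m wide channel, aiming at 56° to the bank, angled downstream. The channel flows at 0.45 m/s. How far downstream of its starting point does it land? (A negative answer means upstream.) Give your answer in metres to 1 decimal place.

288.4 m

Perpendicular speed = 4.659 m/s; crossing time = 374 / 4.659 = 80.271 s.
Net downstream speed = 3.593 m/s.
Drift = 3.593 × 80.271 = 288.388 m (downstream).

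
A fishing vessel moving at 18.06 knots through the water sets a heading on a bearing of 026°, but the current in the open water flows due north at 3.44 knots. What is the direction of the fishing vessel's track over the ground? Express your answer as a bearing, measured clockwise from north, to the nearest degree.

Taking east as x and north as y: velocity relative to the water = (7.917, 16.232) knots; the water relative to ground = (0.000, 3.440) knots.
Velocity relative to ground = (7.917, 16.232) + (0.000, 3.440) = (7.917, 19.672) knots.
Bearing = atan2(7.92, 19.67) = 21.92° clockwise from north.

022°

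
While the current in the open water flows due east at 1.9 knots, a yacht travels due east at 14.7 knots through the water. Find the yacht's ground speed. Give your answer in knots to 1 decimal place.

16.6 knots

Taking east as x and north as y: velocity relative to the water = (14.700, 0.000) knots; the water relative to ground = (1.900, 0.000) knots.
Velocity relative to ground = (14.700, 0.000) + (1.900, 0.000) = (16.600, 0.000) knots.
Speed = |(16.600, 0.000)| = 16.600 knots.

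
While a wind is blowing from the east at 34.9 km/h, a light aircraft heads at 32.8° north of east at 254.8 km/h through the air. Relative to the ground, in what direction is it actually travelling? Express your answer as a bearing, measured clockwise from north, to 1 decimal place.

052.4°

Taking east as x and north as y: velocity relative to the air = (214.176, 138.027) km/h; the air relative to ground = (-34.900, 0.000) km/h.
Velocity relative to ground = (214.176, 138.027) + (-34.900, 0.000) = (179.276, 138.027) km/h.
Bearing = atan2(179.28, 138.03) = 52.41° clockwise from north.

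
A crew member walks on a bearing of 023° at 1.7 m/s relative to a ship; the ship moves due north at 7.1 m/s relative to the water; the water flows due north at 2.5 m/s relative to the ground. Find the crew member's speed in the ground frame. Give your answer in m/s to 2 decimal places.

In east/north components (m/s): crew member relative to ship = (0.664, 1.565); ship relative to water = (0.000, 7.100); water relative to ground = (0.000, 2.500).
Sum = (0.664, 11.165) m/s.
Speed = |(0.664, 11.165)| = 11.185 m/s.

11.18 m/s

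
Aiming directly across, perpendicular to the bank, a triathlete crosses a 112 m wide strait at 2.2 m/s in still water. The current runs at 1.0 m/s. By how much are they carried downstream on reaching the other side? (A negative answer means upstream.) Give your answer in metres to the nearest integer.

51 m

Perpendicular speed = 2.200 m/s; crossing time = 112 / 2.200 = 50.909 s.
Net downstream speed = 1.000 m/s.
Drift = 1.000 × 50.909 = 50.909 m (downstream).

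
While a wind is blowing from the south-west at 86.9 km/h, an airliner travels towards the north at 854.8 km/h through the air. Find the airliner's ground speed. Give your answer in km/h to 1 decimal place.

Taking east as x and north as y: velocity relative to the air = (0.000, 854.800) km/h; the air relative to ground = (61.448, 61.448) km/h.
Velocity relative to ground = (0.000, 854.800) + (61.448, 61.448) = (61.448, 916.248) km/h.
Speed = |(61.448, 916.248)| = 918.306 km/h.

918.3 km/h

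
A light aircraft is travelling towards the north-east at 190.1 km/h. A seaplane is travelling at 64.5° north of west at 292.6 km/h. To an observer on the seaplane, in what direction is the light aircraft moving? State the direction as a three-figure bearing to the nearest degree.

116°

Taking east as x and north as y: light aircraft velocity = (134.421, 134.421) km/h; seaplane velocity = (-125.968, 264.096) km/h.
Velocity of light aircraft relative to seaplane = (134.421, 134.421) − (-125.968, 264.096) = (260.389, -129.675) km/h.
Bearing = atan2(260.39, -129.68) = 116.47° clockwise from north.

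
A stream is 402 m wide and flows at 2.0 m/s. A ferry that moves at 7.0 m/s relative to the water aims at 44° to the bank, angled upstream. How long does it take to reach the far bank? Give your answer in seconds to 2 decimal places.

82.67 s

The component of the ferry's velocity perpendicular to the bank is 7.0 × sin 44° = 4.863 m/s.
The current is parallel to the bank, so it does not affect the crossing time.
Time = 402 / 4.863 = 82.672 s.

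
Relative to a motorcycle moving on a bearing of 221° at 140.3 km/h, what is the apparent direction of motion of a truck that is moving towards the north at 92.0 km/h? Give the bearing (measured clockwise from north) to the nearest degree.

Taking east as x and north as y: truck velocity = (0.000, 92.000) km/h; motorcycle velocity = (-92.045, -105.886) km/h.
Velocity of truck relative to motorcycle = (0.000, 92.000) − (-92.045, -105.886) = (92.045, 197.886) km/h.
Bearing = atan2(92.05, 197.89) = 24.95° clockwise from north.

025°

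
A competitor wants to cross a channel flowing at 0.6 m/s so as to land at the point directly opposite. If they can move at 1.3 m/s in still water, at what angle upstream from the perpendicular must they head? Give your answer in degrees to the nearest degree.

27°

To cancel the current, the upstream component of the competitor's velocity must equal the flow: 1.3 sin θ = 0.6.
sin θ = 0.6 / 1.3 = 0.4615.
θ = arcsin(0.4615) = 27.486°.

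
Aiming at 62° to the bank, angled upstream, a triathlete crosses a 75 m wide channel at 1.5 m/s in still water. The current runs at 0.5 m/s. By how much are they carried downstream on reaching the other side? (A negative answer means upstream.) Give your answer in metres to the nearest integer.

-12 m

Perpendicular speed = 1.324 m/s; crossing time = 75 / 1.324 = 56.629 s.
Net downstream speed = -0.204 m/s.
Drift = -0.204 × 56.629 = -11.564 m (upstream).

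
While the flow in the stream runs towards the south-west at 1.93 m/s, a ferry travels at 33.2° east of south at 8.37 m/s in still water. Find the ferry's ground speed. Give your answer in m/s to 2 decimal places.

Taking east as x and north as y: velocity relative to the water = (4.583, -7.004) m/s; the water relative to ground = (-1.365, -1.365) m/s.
Velocity relative to ground = (4.583, -7.004) + (-1.365, -1.365) = (3.218, -8.368) m/s.
Speed = |(3.218, -8.368)| = 8.966 m/s.

8.97 m/s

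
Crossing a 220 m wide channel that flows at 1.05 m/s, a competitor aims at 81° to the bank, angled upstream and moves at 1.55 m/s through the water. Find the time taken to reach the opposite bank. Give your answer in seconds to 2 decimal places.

The component of the competitor's velocity perpendicular to the bank is 1.55 × sin 81° = 1.531 m/s.
The current is parallel to the bank, so it does not affect the crossing time.
Time = 220 / 1.531 = 143.705 s.

143.70 s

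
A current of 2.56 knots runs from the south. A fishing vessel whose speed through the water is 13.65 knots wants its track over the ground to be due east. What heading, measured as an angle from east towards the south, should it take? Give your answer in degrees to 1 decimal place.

The current pushes perpendicular to the desired track; the heading must have a component into the current equal to 2.56 knots: 13.65 sin θ = 2.56.
sin θ = 0.1875, so θ = 10.810°.

10.8°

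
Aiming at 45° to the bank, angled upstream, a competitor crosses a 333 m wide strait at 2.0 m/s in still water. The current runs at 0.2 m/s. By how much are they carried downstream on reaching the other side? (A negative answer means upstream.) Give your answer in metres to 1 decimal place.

-285.9 m

Perpendicular speed = 1.414 m/s; crossing time = 333 / 1.414 = 235.467 s.
Net downstream speed = -1.214 m/s.
Drift = -1.214 × 235.467 = -285.907 m (upstream).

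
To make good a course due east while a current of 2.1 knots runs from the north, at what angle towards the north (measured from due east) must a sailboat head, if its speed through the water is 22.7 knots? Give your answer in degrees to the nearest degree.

The current pushes perpendicular to the desired track; the heading must have a component into the current equal to 2.1 knots: 22.7 sin θ = 2.1.
sin θ = 0.0925, so θ = 5.308°.

5°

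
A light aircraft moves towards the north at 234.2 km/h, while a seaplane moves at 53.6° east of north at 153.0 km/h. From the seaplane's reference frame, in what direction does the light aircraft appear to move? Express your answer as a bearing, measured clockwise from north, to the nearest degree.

319°

Taking east as x and north as y: light aircraft velocity = (0.000, 234.200) km/h; seaplane velocity = (123.149, 90.793) km/h.
Velocity of light aircraft relative to seaplane = (0.000, 234.200) − (123.149, 90.793) = (-123.149, 143.407) km/h.
Bearing = atan2(-123.15, 143.41) = 319.35° clockwise from north.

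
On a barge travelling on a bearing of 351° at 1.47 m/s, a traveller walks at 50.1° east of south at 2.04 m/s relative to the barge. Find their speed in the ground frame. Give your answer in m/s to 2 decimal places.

1.34 m/s

Taking east as x and north as y: barge velocity = (-0.230, 1.452) m/s; traveller velocity relative to barge = (1.565, -1.309) m/s.
Velocity relative to ground = (-0.230, 1.452) + (1.565, -1.309) = (1.335, 0.143) m/s.
Speed = |(1.335, 0.143)| = 1.343 m/s.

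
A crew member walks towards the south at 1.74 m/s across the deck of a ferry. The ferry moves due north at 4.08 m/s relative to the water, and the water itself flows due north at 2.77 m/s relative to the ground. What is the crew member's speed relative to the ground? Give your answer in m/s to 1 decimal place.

In east/north components (m/s): crew member relative to ferry = (0.000, -1.740); ferry relative to water = (0.000, 4.080); water relative to ground = (0.000, 2.770).
Sum = (0.000, 5.110) m/s.
Speed = |(0.000, 5.110)| = 5.110 m/s.

5.1 m/s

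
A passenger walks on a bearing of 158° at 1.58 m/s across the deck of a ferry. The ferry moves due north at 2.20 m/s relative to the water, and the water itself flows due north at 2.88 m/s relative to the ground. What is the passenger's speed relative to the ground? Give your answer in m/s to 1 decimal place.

3.7 m/s

In east/north components (m/s): passenger relative to ferry = (0.592, -1.465); ferry relative to water = (0.000, 2.200); water relative to ground = (0.000, 2.880).
Sum = (0.592, 3.615) m/s.
Speed = |(0.592, 3.615)| = 3.663 m/s.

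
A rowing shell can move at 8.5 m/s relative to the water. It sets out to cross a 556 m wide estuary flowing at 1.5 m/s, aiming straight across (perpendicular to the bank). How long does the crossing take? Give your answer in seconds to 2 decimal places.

65.41 s

The component of the rowing shell's velocity perpendicular to the bank is 8.5 m/s.
Only the cross-stream component determines the crossing time; the current contributes nothing perpendicular to the bank.
Time = 556 / 8.500 = 65.412 s.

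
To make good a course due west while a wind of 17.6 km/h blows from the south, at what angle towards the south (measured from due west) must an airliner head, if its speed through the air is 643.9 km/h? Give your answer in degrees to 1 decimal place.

1.6°

The wind pushes perpendicular to the desired track; the heading must have a component into the wind equal to 17.6 km/h: 643.9 sin θ = 17.6.
sin θ = 0.0273, so θ = 1.566°.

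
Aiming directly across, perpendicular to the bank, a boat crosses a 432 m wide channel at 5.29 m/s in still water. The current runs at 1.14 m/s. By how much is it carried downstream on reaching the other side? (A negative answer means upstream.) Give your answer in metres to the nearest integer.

Perpendicular speed = 5.290 m/s; crossing time = 432 / 5.290 = 81.664 s.
Net downstream speed = 1.140 m/s.
Drift = 1.140 × 81.664 = 93.096 m (downstream).

93 m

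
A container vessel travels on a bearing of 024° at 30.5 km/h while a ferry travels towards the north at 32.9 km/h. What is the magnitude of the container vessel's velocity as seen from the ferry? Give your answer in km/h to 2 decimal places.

Taking east as x and north as y: container vessel velocity = (12.405, 27.863) km/h; ferry velocity = (0.000, 32.900) km/h.
Velocity of container vessel relative to ferry = (12.405, 27.863) − (0.000, 32.900) = (12.405, -5.037) km/h.
Magnitude = |(12.405, -5.037)| = 13.389 km/h.

13.39 km/h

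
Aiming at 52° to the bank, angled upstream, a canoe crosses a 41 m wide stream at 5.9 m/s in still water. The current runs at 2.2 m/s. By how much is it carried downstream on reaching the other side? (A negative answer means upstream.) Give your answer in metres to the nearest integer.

-13 m

Perpendicular speed = 4.649 m/s; crossing time = 41 / 4.649 = 8.819 s.
Net downstream speed = -1.432 m/s.
Drift = -1.432 × 8.819 = -12.632 m (upstream).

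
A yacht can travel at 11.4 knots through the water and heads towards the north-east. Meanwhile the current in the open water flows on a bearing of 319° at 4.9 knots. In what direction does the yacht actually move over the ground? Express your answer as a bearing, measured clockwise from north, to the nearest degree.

Taking east as x and north as y: velocity relative to the water = (8.061, 8.061) knots; the water relative to ground = (-3.215, 3.698) knots.
Velocity relative to ground = (8.061, 8.061) + (-3.215, 3.698) = (4.846, 11.759) knots.
Bearing = atan2(4.85, 11.76) = 22.40° clockwise from north.

022°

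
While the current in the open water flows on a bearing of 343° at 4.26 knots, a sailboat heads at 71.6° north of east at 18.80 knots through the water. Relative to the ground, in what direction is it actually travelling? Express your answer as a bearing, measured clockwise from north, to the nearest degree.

012°

Taking east as x and north as y: velocity relative to the water = (5.934, 17.839) knots; the water relative to ground = (-1.246, 4.074) knots.
Velocity relative to ground = (5.934, 17.839) + (-1.246, 4.074) = (4.689, 21.913) knots.
Bearing = atan2(4.69, 21.91) = 12.08° clockwise from north.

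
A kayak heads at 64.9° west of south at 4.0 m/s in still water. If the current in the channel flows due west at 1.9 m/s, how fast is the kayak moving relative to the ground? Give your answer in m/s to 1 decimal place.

Taking east as x and north as y: velocity relative to the water = (-3.622, -1.697) m/s; the water relative to ground = (-1.900, 0.000) m/s.
Velocity relative to ground = (-3.622, -1.697) + (-1.900, 0.000) = (-5.522, -1.697) m/s.
Speed = |(-5.522, -1.697)| = 5.777 m/s.

5.8 m/s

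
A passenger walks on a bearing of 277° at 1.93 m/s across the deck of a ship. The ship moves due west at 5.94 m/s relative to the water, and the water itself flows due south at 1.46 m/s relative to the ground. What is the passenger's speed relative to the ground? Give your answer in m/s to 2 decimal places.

7.95 m/s

In east/north components (m/s): passenger relative to ship = (-1.916, 0.235); ship relative to water = (-5.940, 0.000); water relative to ground = (0.000, -1.460).
Sum = (-7.856, -1.225) m/s.
Speed = |(-7.856, -1.225)| = 7.951 m/s.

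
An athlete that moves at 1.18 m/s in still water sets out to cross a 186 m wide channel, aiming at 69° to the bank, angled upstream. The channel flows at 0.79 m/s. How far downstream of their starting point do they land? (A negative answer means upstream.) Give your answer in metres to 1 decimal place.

Perpendicular speed = 1.102 m/s; crossing time = 186 / 1.102 = 168.841 s.
Net downstream speed = 0.367 m/s.
Drift = 0.367 × 168.841 = 61.986 m (downstream).

62.0 m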